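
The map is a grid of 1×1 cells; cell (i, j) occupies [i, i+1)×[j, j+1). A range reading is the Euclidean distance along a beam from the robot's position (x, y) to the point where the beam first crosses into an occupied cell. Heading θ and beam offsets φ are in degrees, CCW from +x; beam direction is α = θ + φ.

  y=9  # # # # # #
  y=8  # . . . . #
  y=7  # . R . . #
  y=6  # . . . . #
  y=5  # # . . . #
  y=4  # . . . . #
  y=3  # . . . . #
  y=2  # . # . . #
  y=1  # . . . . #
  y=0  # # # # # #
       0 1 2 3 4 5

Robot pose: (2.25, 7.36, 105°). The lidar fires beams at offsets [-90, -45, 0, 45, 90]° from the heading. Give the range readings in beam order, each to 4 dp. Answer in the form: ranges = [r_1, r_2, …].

ranges = [2.8470, 1.8937, 1.6979, 1.4434, 1.2941]

beam 1: φ=-90°, α=15°
  d=(0.9659,0.2588)  start (2,7)  tX=0.7765 tY=2.4728  stride 1/|dx|=1.0353 1/|dy|=3.8637
    cross x-line → (3,7), t=0.7765
    cross x-line → (4,7), t=1.8117
    cross y-line → (4,8), t=2.4728
    cross x-line → (5,8), t=2.8470 (wall)
  → r_1 = 2.8470
beam 2: φ=-45°, α=60°
  d=(0.5000,0.8660)  start (2,7)  tX=1.5000 tY=0.7390  stride 1/|dx|=2.0000 1/|dy|=1.1547
    cross y-line → (2,8), t=0.7390
    cross x-line → (3,8), t=1.5000
    cross y-line → (3,9), t=1.8937 (wall)
  → r_2 = 1.8937
beam 3: φ=0°, α=105°
  d=(-0.2588,0.9659)  start (2,7)  tX=0.9659 tY=0.6626  stride 1/|dx|=3.8637 1/|dy|=1.0353
    cross y-line → (2,8), t=0.6626
    cross x-line → (1,8), t=0.9659
    cross y-line → (1,9), t=1.6979 (wall)
  → r_3 = 1.6979
beam 4: φ=45°, α=150°
  d=(-0.8660,0.5000)  start (2,7)  tX=0.2887 tY=1.2800  stride 1/|dx|=1.1547 1/|dy|=2.0000
    cross x-line → (1,7), t=0.2887
    cross y-line → (1,8), t=1.2800
    cross x-line → (0,8), t=1.4434 (wall)
  → r_4 = 1.4434
beam 5: φ=90°, α=195°
  d=(-0.9659,-0.2588)  start (2,7)  tX=0.2588 tY=1.3909  stride 1/|dx|=1.0353 1/|dy|=3.8637
    cross x-line → (1,7), t=0.2588
    cross x-line → (0,7), t=1.2941 (wall)
  → r_5 = 1.2941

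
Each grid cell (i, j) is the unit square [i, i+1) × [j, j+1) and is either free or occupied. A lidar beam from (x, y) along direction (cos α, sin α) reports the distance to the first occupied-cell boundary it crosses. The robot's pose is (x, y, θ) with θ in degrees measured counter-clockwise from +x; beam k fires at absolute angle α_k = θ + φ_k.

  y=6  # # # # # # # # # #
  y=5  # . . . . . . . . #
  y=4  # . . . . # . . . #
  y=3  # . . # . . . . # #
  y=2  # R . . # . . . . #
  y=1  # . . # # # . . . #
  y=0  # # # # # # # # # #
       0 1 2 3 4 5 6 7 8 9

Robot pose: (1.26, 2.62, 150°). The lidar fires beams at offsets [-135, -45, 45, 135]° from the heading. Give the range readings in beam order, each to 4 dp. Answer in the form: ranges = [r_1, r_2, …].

ranges = [1.8014, 1.0046, 0.2692, 1.6771]

beam 1: φ=-135°, α=15°
  direction (0.9659, 0.2588); cell (1,2); t to first gridline: x 0.7661, y 1.4682 (then +1.0353 / +3.8637)
    (2,2) via x @ 0.7661
    (2,3) via y @ 1.4682
    (3,3) via x @ 1.8014  # hit
  → r_1 = 1.8014
beam 2: φ=-45°, α=105°
  direction (-0.2588, 0.9659); cell (1,2); t to first gridline: x 1.0046, y 0.3934 (then +3.8637 / +1.0353)
    (1,3) via y @ 0.3934
    (0,3) via x @ 1.0046  # hit
  → r_2 = 1.0046
beam 3: φ=45°, α=195°
  direction (-0.9659, -0.2588); cell (1,2); t to first gridline: x 0.2692, y 2.3955 (then +1.0353 / +3.8637)
    (0,2) via x @ 0.2692  # hit
  → r_3 = 0.2692
beam 4: φ=135°, α=285°
  direction (0.2588, -0.9659); cell (1,2); t to first gridline: x 2.8591, y 0.6419 (then +3.8637 / +1.0353)
    (1,1) via y @ 0.6419
    (1,0) via y @ 1.6771  # hit
  → r_4 = 1.6771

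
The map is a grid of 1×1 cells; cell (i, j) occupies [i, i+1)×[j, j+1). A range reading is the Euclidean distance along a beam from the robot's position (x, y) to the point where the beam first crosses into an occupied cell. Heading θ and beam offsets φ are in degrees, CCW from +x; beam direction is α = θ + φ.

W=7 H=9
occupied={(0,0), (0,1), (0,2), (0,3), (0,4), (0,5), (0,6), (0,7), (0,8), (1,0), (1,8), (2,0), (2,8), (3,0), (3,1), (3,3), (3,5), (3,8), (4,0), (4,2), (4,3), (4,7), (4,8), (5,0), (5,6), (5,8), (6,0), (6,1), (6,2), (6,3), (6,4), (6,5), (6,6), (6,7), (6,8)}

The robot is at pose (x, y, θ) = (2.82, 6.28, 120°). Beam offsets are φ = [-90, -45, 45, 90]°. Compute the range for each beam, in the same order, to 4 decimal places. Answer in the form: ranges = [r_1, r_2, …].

ranges = [1.4400, 1.7807, 1.8842, 2.1016]

beam 1: φ=-90°, α=30°
  direction (0.8660, 0.5000); cell (2,6); t to first gridline: x 0.2078, y 1.4400 (then +1.1547 / +2.0000)
    (3,6) via x @ 0.2078
    (4,6) via x @ 1.3625
    (4,7) via y @ 1.4400  # hit
  → r_1 = 1.4400
beam 2: φ=-45°, α=75°
  direction (0.2588, 0.9659); cell (2,6); t to first gridline: x 0.6955, y 0.7454 (then +3.8637 / +1.0353)
    (3,6) via x @ 0.6955
    (3,7) via y @ 0.7454
    (3,8) via y @ 1.7807  # hit
  → r_2 = 1.7807
beam 3: φ=45°, α=165°
  direction (-0.9659, 0.2588); cell (2,6); t to first gridline: x 0.8489, y 2.7819 (then +1.0353 / +3.8637)
    (1,6) via x @ 0.8489
    (0,6) via x @ 1.8842  # hit
  → r_3 = 1.8842
beam 4: φ=90°, α=210°
  direction (-0.8660, -0.5000); cell (2,6); t to first gridline: x 0.9469, y 0.5600 (then +1.1547 / +2.0000)
    (2,5) via y @ 0.5600
    (1,5) via x @ 0.9469
    (0,5) via x @ 2.1016  # hit
  → r_4 = 2.1016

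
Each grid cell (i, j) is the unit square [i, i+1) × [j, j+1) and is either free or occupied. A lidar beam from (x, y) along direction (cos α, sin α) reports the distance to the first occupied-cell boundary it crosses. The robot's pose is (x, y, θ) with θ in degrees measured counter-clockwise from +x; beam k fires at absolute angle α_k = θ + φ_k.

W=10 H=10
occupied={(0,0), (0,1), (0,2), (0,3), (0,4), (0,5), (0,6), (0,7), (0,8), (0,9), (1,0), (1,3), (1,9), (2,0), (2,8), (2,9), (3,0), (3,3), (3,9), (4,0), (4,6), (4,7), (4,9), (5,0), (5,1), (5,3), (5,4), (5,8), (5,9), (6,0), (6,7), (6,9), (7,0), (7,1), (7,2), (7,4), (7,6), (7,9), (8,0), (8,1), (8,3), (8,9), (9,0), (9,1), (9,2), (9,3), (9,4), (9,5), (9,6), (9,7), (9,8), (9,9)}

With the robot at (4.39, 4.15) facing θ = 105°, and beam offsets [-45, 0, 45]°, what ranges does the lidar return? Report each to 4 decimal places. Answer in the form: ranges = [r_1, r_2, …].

ranges = [3.2909, 5.0211, 3.9144]

beam 1: φ=-45°, α=60°
  direction (0.5000, 0.8660); cell (4,4); t to first gridline: x 1.2200, y 0.9815 (then +2.0000 / +1.1547)
    (4,5) via y @ 0.9815
    (5,5) via x @ 1.2200
    (5,6) via y @ 2.1362
    (6,6) via x @ 3.2200
    (6,7) via y @ 3.2909  # hit
  → r_1 = 3.2909
beam 2: φ=0°, α=105°
  direction (-0.2588, 0.9659); cell (4,4); t to first gridline: x 1.5068, y 0.8800 (then +3.8637 / +1.0353)
    (4,5) via y @ 0.8800
    (3,5) via x @ 1.5068
    (3,6) via y @ 1.9153
    (3,7) via y @ 2.9505
    (3,8) via y @ 3.9858
    (3,9) via y @ 5.0211  # hit
  → r_2 = 5.0211
beam 3: φ=45°, α=150°
  direction (-0.8660, 0.5000); cell (4,4); t to first gridline: x 0.4503, y 1.7000 (then +1.1547 / +2.0000)
    (3,4) via x @ 0.4503
    (2,4) via x @ 1.6050
    (2,5) via y @ 1.7000
    (1,5) via x @ 2.7597
    (1,6) via y @ 3.7000
    (0,6) via x @ 3.9144  # hit
  → r_3 = 3.9144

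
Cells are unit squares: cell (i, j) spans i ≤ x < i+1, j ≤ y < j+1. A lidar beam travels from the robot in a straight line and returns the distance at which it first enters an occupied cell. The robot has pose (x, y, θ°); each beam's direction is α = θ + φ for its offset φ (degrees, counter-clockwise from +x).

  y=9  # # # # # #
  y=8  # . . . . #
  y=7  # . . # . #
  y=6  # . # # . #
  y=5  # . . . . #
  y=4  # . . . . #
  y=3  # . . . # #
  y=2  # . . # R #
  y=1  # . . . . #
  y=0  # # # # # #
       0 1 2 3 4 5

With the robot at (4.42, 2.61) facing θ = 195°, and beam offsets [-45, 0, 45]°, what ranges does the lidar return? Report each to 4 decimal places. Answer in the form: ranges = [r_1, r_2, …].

beam 1: φ=-45°, α=150°
  direction (-0.8660, 0.5000); cell (4,2); t to first gridline: x 0.4850, y 0.7800 (then +1.1547 / +2.0000)
    (3,2) via x @ 0.4850  # hit
  → r_1 = 0.4850
beam 2: φ=0°, α=195°
  direction (-0.9659, -0.2588); cell (4,2); t to first gridline: x 0.4348, y 2.3569 (then +1.0353 / +3.8637)
    (3,2) via x @ 0.4348  # hit
  → r_2 = 0.4348
beam 3: φ=45°, α=240°
  direction (-0.5000, -0.8660); cell (4,2); t to first gridline: x 0.8400, y 0.7044 (then +2.0000 / +1.1547)
    (4,1) via y @ 0.7044
    (3,1) via x @ 0.8400
    (3,0) via y @ 1.8591  # hit
  → r_3 = 1.8591

ranges = [0.4850, 0.4348, 1.8591]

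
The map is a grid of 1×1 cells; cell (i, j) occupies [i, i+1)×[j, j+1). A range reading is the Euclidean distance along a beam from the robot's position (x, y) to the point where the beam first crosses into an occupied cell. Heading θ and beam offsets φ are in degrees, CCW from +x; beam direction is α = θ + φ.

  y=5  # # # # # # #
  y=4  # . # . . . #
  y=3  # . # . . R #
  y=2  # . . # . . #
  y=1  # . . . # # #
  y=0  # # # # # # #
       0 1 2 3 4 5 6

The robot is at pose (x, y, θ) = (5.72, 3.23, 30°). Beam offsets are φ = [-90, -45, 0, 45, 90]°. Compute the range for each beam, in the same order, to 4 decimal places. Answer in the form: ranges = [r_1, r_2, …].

ranges = [0.5600, 0.2899, 0.3233, 1.0818, 2.0438]

beam 1: φ=-90°, α=300°
  direction (0.5000, -0.8660); cell (5,3); t to first gridline: x 0.5600, y 0.2656 (then +2.0000 / +1.1547)
    (5,2) via y @ 0.2656
    (6,2) via x @ 0.5600  # hit
  → r_1 = 0.5600
beam 2: φ=-45°, α=345°
  direction (0.9659, -0.2588); cell (5,3); t to first gridline: x 0.2899, y 0.8887 (then +1.0353 / +3.8637)
    (6,3) via x @ 0.2899  # hit
  → r_2 = 0.2899
beam 3: φ=0°, α=30°
  direction (0.8660, 0.5000); cell (5,3); t to first gridline: x 0.3233, y 1.5400 (then +1.1547 / +2.0000)
    (6,3) via x @ 0.3233  # hit
  → r_3 = 0.3233
beam 4: φ=45°, α=75°
  direction (0.2588, 0.9659); cell (5,3); t to first gridline: x 1.0818, y 0.7972 (then +3.8637 / +1.0353)
    (5,4) via y @ 0.7972
    (6,4) via x @ 1.0818  # hit
  → r_4 = 1.0818
beam 5: φ=90°, α=120°
  direction (-0.5000, 0.8660); cell (5,3); t to first gridline: x 1.4400, y 0.8891 (then +2.0000 / +1.1547)
    (5,4) via y @ 0.8891
    (4,4) via x @ 1.4400
    (4,5) via y @ 2.0438  # hit
  → r_5 = 2.0438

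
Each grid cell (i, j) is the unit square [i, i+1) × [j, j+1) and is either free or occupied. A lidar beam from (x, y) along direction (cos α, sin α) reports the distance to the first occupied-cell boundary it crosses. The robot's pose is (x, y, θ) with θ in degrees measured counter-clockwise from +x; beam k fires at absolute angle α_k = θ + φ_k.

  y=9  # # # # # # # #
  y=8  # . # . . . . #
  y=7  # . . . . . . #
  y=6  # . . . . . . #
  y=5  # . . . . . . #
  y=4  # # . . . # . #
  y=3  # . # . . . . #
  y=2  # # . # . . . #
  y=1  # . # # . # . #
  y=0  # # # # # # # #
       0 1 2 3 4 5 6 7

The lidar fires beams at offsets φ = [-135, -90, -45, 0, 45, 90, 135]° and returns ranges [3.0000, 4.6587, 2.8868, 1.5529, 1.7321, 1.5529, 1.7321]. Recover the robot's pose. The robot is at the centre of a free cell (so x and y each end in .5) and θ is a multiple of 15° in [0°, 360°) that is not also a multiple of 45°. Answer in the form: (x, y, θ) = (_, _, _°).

The pose lattice has 39·16 = 624 candidates. Test each by forward raycasting.
  (4.5, 2.5, 240°): beam 1 = 5.7956 ≠ 3.0000 ✗
  (1.5, 7.5, 60°): beam 1 = 3.6235 ≠ 3.0000 ✗
  (4.5, 2.5, 210°): beam 1 = 1.9319 ≠ 3.0000 ✗
  …
  (2.5, 6.5, 105°): r_1=3.0000, r_2=4.6587, r_3=2.8868, r_4=1.5529, r_5=1.7321, r_6=1.5529, r_7=1.7321 — all match ✓
Unique over the lattice → pose = (2.5, 6.5, 105°).

(x, y, θ) = (2.5, 6.5, 105°)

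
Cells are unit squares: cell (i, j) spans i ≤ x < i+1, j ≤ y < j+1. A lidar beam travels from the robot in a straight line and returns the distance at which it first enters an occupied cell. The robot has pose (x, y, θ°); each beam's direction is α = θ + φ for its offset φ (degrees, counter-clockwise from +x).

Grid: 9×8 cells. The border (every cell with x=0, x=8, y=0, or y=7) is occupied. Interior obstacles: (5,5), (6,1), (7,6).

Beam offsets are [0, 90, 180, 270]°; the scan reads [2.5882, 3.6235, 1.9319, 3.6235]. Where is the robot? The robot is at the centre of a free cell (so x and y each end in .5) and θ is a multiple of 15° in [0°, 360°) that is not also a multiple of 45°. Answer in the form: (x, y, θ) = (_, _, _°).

(x, y, θ) = (4.5, 3.5, 255°)

Enumerate (i+0.5, j+0.5, θ) over the 39 free cells and 16 admissible headings. For each, cast all 4 beams and compare to the given ranges.
  (6.5, 5.5, 255°): beam 1 = 4.6587 ≠ 2.5882 ✗
  (4.5, 5.5, 330°): beam 1 = 0.5774 ≠ 2.5882 ✗
  (3.5, 2.5, 255°): beam 1 = 1.5529 ≠ 2.5882 ✗
  …
  (4.5, 3.5, 255°): r_1=2.5882, r_2=3.6235, r_3=1.9319, r_4=3.6235 — all match ✓
Unique over the lattice → pose = (4.5, 3.5, 255°).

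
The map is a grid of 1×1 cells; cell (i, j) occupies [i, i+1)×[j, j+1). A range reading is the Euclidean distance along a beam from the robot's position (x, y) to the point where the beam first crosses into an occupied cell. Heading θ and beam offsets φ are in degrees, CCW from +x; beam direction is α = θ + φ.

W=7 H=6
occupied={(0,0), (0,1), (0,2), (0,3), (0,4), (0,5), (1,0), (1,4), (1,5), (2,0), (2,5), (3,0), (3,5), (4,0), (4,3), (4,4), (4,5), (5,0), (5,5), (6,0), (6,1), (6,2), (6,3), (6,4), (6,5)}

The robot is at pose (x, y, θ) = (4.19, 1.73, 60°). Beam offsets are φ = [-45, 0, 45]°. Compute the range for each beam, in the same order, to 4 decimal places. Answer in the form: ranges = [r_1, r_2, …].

beam 1: φ=-45°, α=15°
  cosα=0.9659 sinα=0.2588 | (4,1) | tMaxX 0.8386 tMaxY 1.0432 | tΔX 1.0353 tΔY 3.8637
    t=0.8386 [x] (5,1)
    t=1.0432 [y] (5,2)
    t=1.8738 [x] (6,2) — stop
  → r_1 = 1.8738
beam 2: φ=0°, α=60°
  cosα=0.5000 sinα=0.8660 | (4,1) | tMaxX 1.6200 tMaxY 0.3118 | tΔX 2.0000 tΔY 1.1547
    t=0.3118 [y] (4,2)
    t=1.4665 [y] (4,3) — stop
  → r_2 = 1.4665
beam 3: φ=45°, α=105°
  cosα=-0.2588 sinα=0.9659 | (4,1) | tMaxX 0.7341 tMaxY 0.2795 | tΔX 3.8637 tΔY 1.0353
    t=0.2795 [y] (4,2)
    t=0.7341 [x] (3,2)
    t=1.3148 [y] (3,3)
    t=2.3501 [y] (3,4)
    t=3.3854 [y] (3,5) — stop
  → r_3 = 3.3854

ranges = [1.8738, 1.4665, 3.3854]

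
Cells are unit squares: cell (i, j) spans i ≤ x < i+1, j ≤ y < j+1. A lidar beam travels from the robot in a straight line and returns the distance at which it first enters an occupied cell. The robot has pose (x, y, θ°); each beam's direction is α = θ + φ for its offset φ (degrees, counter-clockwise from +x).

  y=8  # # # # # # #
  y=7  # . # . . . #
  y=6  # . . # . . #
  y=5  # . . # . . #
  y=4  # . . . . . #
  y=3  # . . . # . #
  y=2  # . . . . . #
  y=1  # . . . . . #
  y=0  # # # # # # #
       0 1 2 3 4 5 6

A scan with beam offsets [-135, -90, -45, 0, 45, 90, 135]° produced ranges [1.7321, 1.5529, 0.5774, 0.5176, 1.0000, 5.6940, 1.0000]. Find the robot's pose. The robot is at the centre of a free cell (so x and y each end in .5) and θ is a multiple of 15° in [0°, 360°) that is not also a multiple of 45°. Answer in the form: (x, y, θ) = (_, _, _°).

(x, y, θ) = (5.5, 2.5, 15°)

Candidates: 31 free-cell centres × 16 headings = 496 poses. Raycast each; keep the one whose scan matches to 4 dp.
  (5.5, 4.5, 105°): beam 1 = 0.5774 ≠ 1.7321 ✗
  (3.5, 3.5, 210°): beam 1 = 1.5529 ≠ 1.7321 ✗
  (2.5, 6.5, 300°): beam 1 = 1.5529 ≠ 1.7321 ✗
  …
  (5.5, 2.5, 15°): r_1=1.7321, r_2=1.5529, r_3=0.5774, r_4=0.5176, r_5=1.0000, r_6=5.6940, r_7=1.0000 — all match ✓
No second candidate reproduces the full scan.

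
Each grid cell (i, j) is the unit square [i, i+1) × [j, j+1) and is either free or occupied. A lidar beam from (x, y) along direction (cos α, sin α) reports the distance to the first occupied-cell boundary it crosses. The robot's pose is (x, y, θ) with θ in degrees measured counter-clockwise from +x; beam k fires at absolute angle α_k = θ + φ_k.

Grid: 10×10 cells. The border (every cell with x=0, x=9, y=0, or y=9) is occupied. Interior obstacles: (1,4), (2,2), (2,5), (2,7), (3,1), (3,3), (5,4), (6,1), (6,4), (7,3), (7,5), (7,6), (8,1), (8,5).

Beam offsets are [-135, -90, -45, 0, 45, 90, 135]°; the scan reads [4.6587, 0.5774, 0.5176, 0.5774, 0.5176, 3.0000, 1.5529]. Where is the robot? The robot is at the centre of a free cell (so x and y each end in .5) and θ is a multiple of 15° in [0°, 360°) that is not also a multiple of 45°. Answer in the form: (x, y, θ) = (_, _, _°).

(x, y, θ) = (2.5, 4.5, 150°)

Enumerate (i+0.5, j+0.5, θ) over the 50 free cells and 16 admissible headings. For each, cast all 7 beams and compare to the given ranges.
  (1.5, 6.5, 285°): beam 1 = 0.5774 ≠ 4.6587 ✗
  (7.5, 7.5, 165°): beam 1 = 1.7321 ≠ 4.6587 ✗
  (8.5, 2.5, 240°): beam 1 = 2.5882 ≠ 4.6587 ✗
  (5.5, 5.5, 15°): beam 1 = 0.5774 ≠ 4.6587 ✗
  (7.5, 4.5, 255°): beam 1 = 0.5774 ≠ 4.6587 ✗
  …
  (2.5, 4.5, 150°): r_1=4.6587, r_2=0.5774, r_3=0.5176, r_4=0.5774, r_5=0.5176, r_6=3.0000, r_7=1.5529 — all match ✓
No second candidate reproduces the full scan.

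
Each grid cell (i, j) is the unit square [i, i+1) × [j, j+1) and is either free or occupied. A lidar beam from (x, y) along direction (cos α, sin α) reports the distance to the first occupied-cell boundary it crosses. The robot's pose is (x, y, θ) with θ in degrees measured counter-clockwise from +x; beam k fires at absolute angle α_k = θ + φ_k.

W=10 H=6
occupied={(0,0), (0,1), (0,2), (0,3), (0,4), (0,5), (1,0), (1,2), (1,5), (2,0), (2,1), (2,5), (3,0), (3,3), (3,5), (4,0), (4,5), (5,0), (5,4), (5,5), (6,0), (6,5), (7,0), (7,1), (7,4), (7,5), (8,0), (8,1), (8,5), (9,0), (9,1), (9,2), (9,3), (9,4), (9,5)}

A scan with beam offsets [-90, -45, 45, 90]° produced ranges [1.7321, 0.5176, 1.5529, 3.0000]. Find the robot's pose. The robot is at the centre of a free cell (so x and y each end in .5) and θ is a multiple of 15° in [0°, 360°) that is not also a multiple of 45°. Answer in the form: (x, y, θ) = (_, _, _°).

Enumerate (i+0.5, j+0.5, θ) over the 25 free cells and 16 admissible headings. For each, cast all 4 beams and compare to the given ranges.
  (2.5, 3.5, 60°): beam 1 = 0.5774 ≠ 1.7321 ✗
  (1.5, 1.5, 105°): beam 1 = 0.5176 ≠ 1.7321 ✗
  (7.5, 3.5, 150°): beam 1 = 0.5774 ≠ 1.7321 ✗
  …
  (5.5, 3.5, 120°): r_1=1.7321, r_2=0.5176, r_3=1.5529, r_4=3.0000 — all match ✓
Only this pose fits every beam.

(x, y, θ) = (5.5, 3.5, 120°)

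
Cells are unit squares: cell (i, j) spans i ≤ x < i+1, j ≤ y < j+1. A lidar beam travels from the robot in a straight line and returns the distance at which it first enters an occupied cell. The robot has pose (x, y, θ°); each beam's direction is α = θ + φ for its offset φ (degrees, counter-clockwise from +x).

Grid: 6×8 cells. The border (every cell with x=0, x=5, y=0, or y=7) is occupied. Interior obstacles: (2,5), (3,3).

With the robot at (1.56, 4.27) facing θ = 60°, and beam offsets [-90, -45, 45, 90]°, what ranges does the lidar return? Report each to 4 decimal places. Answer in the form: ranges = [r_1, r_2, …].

beam 1: φ=-90°, α=330°
  cosα=0.8660 sinα=-0.5000 | (1,4) | tMaxX 0.5081 tMaxY 0.5400 | tΔX 1.1547 tΔY 2.0000
    t=0.5081 [x] (2,4)
    t=0.5400 [y] (2,3)
    t=1.6628 [x] (3,3) — stop
  → r_1 = 1.6628
beam 2: φ=-45°, α=15°
  cosα=0.9659 sinα=0.2588 | (1,4) | tMaxX 0.4555 tMaxY 2.8205 | tΔX 1.0353 tΔY 3.8637
    t=0.4555 [x] (2,4)
    t=1.4908 [x] (3,4)
    t=2.5261 [x] (4,4)
    t=2.8205 [y] (4,5)
    t=3.5614 [x] (5,5) — stop
  → r_2 = 3.5614
beam 3: φ=45°, α=105°
  cosα=-0.2588 sinα=0.9659 | (1,4) | tMaxX 2.1637 tMaxY 0.7558 | tΔX 3.8637 tΔY 1.0353
    t=0.7558 [y] (1,5)
    t=1.7910 [y] (1,6)
    t=2.1637 [x] (0,6) — stop
  → r_3 = 2.1637
beam 4: φ=90°, α=150°
  cosα=-0.8660 sinα=0.5000 | (1,4) | tMaxX 0.6466 tMaxY 1.4600 | tΔX 1.1547 tΔY 2.0000
    t=0.6466 [x] (0,4) — stop
  → r_4 = 0.6466

ranges = [1.6628, 3.5614, 2.1637, 0.6466]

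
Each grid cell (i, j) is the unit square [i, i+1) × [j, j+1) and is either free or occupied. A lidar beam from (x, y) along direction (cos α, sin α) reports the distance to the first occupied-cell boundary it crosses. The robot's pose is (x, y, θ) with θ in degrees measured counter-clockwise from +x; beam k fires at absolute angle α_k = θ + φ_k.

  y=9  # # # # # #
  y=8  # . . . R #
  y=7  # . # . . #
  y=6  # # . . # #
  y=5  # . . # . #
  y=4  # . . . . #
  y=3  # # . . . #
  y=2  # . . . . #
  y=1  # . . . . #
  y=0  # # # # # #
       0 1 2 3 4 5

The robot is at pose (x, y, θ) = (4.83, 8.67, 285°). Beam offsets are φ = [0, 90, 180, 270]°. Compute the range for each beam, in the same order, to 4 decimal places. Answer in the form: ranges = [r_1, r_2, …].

ranges = [0.6568, 0.1760, 0.3416, 2.5887]

beam 1: φ=0°, α=285°
  direction (0.2588, -0.9659); cell (4,8); t to first gridline: x 0.6568, y 0.6936 (then +3.8637 / +1.0353)
    (5,8) via x @ 0.6568  # hit
  → r_1 = 0.6568
beam 2: φ=90°, α=15°
  direction (0.9659, 0.2588); cell (4,8); t to first gridline: x 0.1760, y 1.2750 (then +1.0353 / +3.8637)
    (5,8) via x @ 0.1760  # hit
  → r_2 = 0.1760
beam 3: φ=180°, α=105°
  direction (-0.2588, 0.9659); cell (4,8); t to first gridline: x 3.2069, y 0.3416 (then +3.8637 / +1.0353)
    (4,9) via y @ 0.3416  # hit
  → r_3 = 0.3416
beam 4: φ=270°, α=195°
  direction (-0.9659, -0.2588); cell (4,8); t to first gridline: x 0.8593, y 2.5887 (then +1.0353 / +3.8637)
    (3,8) via x @ 0.8593
    (2,8) via x @ 1.8946
    (2,7) via y @ 2.5887  # hit
  → r_4 = 2.5887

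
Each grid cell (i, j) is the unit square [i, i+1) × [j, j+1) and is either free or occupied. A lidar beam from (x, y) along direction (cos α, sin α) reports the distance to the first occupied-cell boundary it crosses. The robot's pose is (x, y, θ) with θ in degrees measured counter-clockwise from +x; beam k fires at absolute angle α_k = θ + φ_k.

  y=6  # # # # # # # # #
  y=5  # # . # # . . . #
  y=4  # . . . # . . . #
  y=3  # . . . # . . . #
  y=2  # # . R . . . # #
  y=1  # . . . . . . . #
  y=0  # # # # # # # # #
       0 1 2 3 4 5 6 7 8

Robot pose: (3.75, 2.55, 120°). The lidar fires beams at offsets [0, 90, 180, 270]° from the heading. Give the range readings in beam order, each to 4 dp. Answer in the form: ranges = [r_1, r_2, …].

beam 1: φ=0°, α=120°
  d=(-0.5000,0.8660)  start (3,2)  tX=1.5000 tY=0.5196  stride 1/|dx|=2.0000 1/|dy|=1.1547
    cross y-line → (3,3), t=0.5196
    cross x-line → (2,3), t=1.5000
    cross y-line → (2,4), t=1.6743
    cross y-line → (2,5), t=2.8290
    cross x-line → (1,5), t=3.5000 (wall)
  → r_1 = 3.5000
beam 2: φ=90°, α=210°
  d=(-0.8660,-0.5000)  start (3,2)  tX=0.8660 tY=1.1000  stride 1/|dx|=1.1547 1/|dy|=2.0000
    cross x-line → (2,2), t=0.8660
    cross y-line → (2,1), t=1.1000
    cross x-line → (1,1), t=2.0207
    cross y-line → (1,0), t=3.1000 (wall)
  → r_2 = 3.1000
beam 3: φ=180°, α=300°
  d=(0.5000,-0.8660)  start (3,2)  tX=0.5000 tY=0.6351  stride 1/|dx|=2.0000 1/|dy|=1.1547
    cross x-line → (4,2), t=0.5000
    cross y-line → (4,1), t=0.6351
    cross y-line → (4,0), t=1.7898 (wall)
  → r_3 = 1.7898
beam 4: φ=270°, α=30°
  d=(0.8660,0.5000)  start (3,2)  tX=0.2887 tY=0.9000  stride 1/|dx|=1.1547 1/|dy|=2.0000
    cross x-line → (4,2), t=0.2887
    cross y-line → (4,3), t=0.9000 (wall)
  → r_4 = 0.9000

ranges = [3.5000, 3.1000, 1.7898, 0.9000]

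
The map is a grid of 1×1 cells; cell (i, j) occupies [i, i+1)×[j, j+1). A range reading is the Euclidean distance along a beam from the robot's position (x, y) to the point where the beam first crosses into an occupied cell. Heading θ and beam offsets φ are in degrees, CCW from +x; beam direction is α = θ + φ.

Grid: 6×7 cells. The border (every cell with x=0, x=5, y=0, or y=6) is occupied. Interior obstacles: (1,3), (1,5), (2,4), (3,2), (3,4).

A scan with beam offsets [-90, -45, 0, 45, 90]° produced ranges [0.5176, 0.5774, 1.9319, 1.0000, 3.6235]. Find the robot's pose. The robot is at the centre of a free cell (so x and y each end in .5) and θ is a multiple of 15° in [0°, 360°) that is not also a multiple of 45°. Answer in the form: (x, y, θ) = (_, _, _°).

(x, y, θ) = (4.5, 1.5, 75°)

Enumerate (i+0.5, j+0.5, θ) over the 15 free cells and 16 admissible headings. For each, cast all 5 beams and compare to the given ranges.
  (2.5, 5.5, 240°): beam 1 = 0.5774 ≠ 0.5176 ✗
  (4.5, 2.5, 60°): beam 1 = 0.5774 ≠ 0.5176 ✗
  (4.5, 2.5, 255°): beam 3 = 1.5529 ≠ 1.9319 ✗
  (3.5, 1.5, 120°): beam 1 = 1.7321 ≠ 0.5176 ✗
  (1.5, 2.5, 210°): beam 1 = 0.5774 ≠ 0.5176 ✗
  …
  (4.5, 1.5, 75°): r_1=0.5176, r_2=0.5774, r_3=1.9319, r_4=1.0000, r_5=3.6235 — all match ✓
Unique over the lattice → pose = (4.5, 1.5, 75°).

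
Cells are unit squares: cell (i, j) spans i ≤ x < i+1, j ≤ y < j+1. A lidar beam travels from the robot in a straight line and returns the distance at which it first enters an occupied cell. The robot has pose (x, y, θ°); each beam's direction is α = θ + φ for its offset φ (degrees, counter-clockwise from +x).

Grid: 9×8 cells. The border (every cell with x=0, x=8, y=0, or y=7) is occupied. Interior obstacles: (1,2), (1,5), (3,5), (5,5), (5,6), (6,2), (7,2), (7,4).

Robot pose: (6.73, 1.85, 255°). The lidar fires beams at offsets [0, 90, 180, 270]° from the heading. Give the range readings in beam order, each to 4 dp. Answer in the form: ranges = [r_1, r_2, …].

ranges = [0.8800, 1.3148, 0.1553, 0.5796]

beam 1: φ=0°, α=255°
  cosα=-0.2588 sinα=-0.9659 | (6,1) | tMaxX 2.8205 tMaxY 0.8800 | tΔX 3.8637 tΔY 1.0353
    t=0.8800 [y] (6,0) — stop
  → r_1 = 0.8800
beam 2: φ=90°, α=345°
  cosα=0.9659 sinα=-0.2588 | (6,1) | tMaxX 0.2795 tMaxY 3.2841 | tΔX 1.0353 tΔY 3.8637
    t=0.2795 [x] (7,1)
    t=1.3148 [x] (8,1) — stop
  → r_2 = 1.3148
beam 3: φ=180°, α=75°
  cosα=0.2588 sinα=0.9659 | (6,1) | tMaxX 1.0432 tMaxY 0.1553 | tΔX 3.8637 tΔY 1.0353
    t=0.1553 [y] (6,2) — stop
  → r_3 = 0.1553
beam 4: φ=270°, α=165°
  cosα=-0.9659 sinα=0.2588 | (6,1) | tMaxX 0.7558 tMaxY 0.5796 | tΔX 1.0353 tΔY 3.8637
    t=0.5796 [y] (6,2) — stop
  → r_4 = 0.5796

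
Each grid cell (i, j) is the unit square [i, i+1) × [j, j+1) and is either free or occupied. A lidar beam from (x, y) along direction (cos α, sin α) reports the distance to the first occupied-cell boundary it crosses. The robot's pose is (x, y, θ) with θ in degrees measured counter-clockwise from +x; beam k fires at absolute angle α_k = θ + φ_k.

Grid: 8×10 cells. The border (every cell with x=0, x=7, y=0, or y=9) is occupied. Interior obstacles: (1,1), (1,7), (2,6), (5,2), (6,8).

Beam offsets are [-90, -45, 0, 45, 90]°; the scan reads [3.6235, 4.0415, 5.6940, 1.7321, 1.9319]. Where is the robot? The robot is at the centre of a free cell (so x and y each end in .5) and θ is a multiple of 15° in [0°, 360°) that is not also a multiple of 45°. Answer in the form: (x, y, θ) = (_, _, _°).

(x, y, θ) = (1.5, 4.5, 15°)

Candidates: 43 free-cell centres × 16 headings = 688 poses. Raycast each; keep the one whose scan matches to 4 dp.
  (6.5, 7.5, 300°): beam 1 = 6.3509 ≠ 3.6235 ✗
  (6.5, 5.5, 120°): beam 1 = 0.5774 ≠ 3.6235 ✗
  (2.5, 5.5, 300°): beam 1 = 1.7321 ≠ 3.6235 ✗
  (6.5, 7.5, 255°): beam 1 = 5.6940 ≠ 3.6235 ✗
  (2.5, 1.5, 15°): beam 1 = 0.5176 ≠ 3.6235 ✗
  …
  (1.5, 4.5, 15°): r_1=3.6235, r_2=4.0415, r_3=5.6940, r_4=1.7321, r_5=1.9319 — all match ✓
Unique over the lattice → pose = (1.5, 4.5, 15°).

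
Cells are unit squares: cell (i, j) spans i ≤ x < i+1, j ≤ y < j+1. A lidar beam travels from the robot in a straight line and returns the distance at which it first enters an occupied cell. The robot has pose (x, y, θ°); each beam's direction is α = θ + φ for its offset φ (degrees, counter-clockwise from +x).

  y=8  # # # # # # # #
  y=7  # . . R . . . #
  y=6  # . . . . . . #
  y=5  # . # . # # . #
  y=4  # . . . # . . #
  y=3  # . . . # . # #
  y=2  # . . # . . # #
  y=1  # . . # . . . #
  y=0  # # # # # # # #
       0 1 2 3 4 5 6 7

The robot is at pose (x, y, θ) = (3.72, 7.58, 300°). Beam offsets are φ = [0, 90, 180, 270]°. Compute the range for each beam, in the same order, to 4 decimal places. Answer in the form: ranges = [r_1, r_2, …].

ranges = [1.8244, 0.8400, 0.4850, 3.1408]

beam 1: φ=0°, α=300°
  cosα=0.5000 sinα=-0.8660 | (3,7) | tMaxX 0.5600 tMaxY 0.6697 | tΔX 2.0000 tΔY 1.1547
    t=0.5600 [x] (4,7)
    t=0.6697 [y] (4,6)
    t=1.8244 [y] (4,5) — stop
  → r_1 = 1.8244
beam 2: φ=90°, α=30°
  cosα=0.8660 sinα=0.5000 | (3,7) | tMaxX 0.3233 tMaxY 0.8400 | tΔX 1.1547 tΔY 2.0000
    t=0.3233 [x] (4,7)
    t=0.8400 [y] (4,8) — stop
  → r_2 = 0.8400
beam 3: φ=180°, α=120°
  cosα=-0.5000 sinα=0.8660 | (3,7) | tMaxX 1.4400 tMaxY 0.4850 | tΔX 2.0000 tΔY 1.1547
    t=0.4850 [y] (3,8) — stop
  → r_3 = 0.4850
beam 4: φ=270°, α=210°
  cosα=-0.8660 sinα=-0.5000 | (3,7) | tMaxX 0.8314 tMaxY 1.1600 | tΔX 1.1547 tΔY 2.0000
    t=0.8314 [x] (2,7)
    t=1.1600 [y] (2,6)
    t=1.9861 [x] (1,6)
    t=3.1408 [x] (0,6) — stop
  → r_4 = 3.1408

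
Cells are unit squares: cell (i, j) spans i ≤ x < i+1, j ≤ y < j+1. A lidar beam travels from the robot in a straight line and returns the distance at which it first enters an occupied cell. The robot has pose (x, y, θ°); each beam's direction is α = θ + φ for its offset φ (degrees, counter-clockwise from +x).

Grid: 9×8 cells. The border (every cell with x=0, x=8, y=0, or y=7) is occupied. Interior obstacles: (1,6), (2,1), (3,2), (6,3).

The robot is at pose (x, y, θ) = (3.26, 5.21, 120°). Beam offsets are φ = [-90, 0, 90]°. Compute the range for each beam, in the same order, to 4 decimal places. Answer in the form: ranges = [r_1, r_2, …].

ranges = [3.5800, 2.0669, 2.6096]

beam 1: φ=-90°, α=30°
  dir = (cos 30°, sin 30°) = (0.8660, 0.5000); from cell (3,5)
  next x-line at t=0.8545, next y-line at t=1.5800; Δt_x=1.1547, Δt_y=2.0000
    x: enter (4,5) at t=0.8545
    y: enter (4,6) at t=1.5800
    x: enter (5,6) at t=2.0092
    x: enter (6,6) at t=3.1639
    y: enter (6,7) at t=3.5800 ← occupied
  → r_1 = 3.5800
beam 2: φ=0°, α=120°
  dir = (cos 120°, sin 120°) = (-0.5000, 0.8660); from cell (3,5)
  next x-line at t=0.5200, next y-line at t=0.9122; Δt_x=2.0000, Δt_y=1.1547
    x: enter (2,5) at t=0.5200
    y: enter (2,6) at t=0.9122
    y: enter (2,7) at t=2.0669 ← occupied
  → r_2 = 2.0669
beam 3: φ=90°, α=210°
  dir = (cos 210°, sin 210°) = (-0.8660, -0.5000); from cell (3,5)
  next x-line at t=0.3002, next y-line at t=0.4200; Δt_x=1.1547, Δt_y=2.0000
    x: enter (2,5) at t=0.3002
    y: enter (2,4) at t=0.4200
    x: enter (1,4) at t=1.4549
    y: enter (1,3) at t=2.4200
    x: enter (0,3) at t=2.6096 ← occupied
  → r_3 = 2.6096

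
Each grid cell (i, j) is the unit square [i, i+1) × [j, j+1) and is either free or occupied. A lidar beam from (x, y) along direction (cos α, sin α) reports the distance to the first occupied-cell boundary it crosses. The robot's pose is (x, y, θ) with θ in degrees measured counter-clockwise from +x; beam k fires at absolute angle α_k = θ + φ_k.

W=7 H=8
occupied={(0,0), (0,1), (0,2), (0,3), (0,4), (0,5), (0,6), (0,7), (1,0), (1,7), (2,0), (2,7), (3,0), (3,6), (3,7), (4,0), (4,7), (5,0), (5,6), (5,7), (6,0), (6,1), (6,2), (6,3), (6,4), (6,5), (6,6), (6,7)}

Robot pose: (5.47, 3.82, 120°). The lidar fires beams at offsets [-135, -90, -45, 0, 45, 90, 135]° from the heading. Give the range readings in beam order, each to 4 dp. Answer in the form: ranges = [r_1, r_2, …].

beam 1: φ=-135°, α=345°
  d=(0.9659,-0.2588)  start (5,3)  tX=0.5487 tY=3.1682  stride 1/|dx|=1.0353 1/|dy|=3.8637
    cross x-line → (6,3), t=0.5487 (wall)
  → r_1 = 0.5487
beam 2: φ=-90°, α=30°
  d=(0.8660,0.5000)  start (5,3)  tX=0.6120 tY=0.3600  stride 1/|dx|=1.1547 1/|dy|=2.0000
    cross y-line → (5,4), t=0.3600
    cross x-line → (6,4), t=0.6120 (wall)
  → r_2 = 0.6120
beam 3: φ=-45°, α=75°
  d=(0.2588,0.9659)  start (5,3)  tX=2.0478 tY=0.1863  stride 1/|dx|=3.8637 1/|dy|=1.0353
    cross y-line → (5,4), t=0.1863
    cross y-line → (5,5), t=1.2216
    cross x-line → (6,5), t=2.0478 (wall)
  → r_3 = 2.0478
beam 4: φ=0°, α=120°
  d=(-0.5000,0.8660)  start (5,3)  tX=0.9400 tY=0.2078  stride 1/|dx|=2.0000 1/|dy|=1.1547
    cross y-line → (5,4), t=0.2078
    cross x-line → (4,4), t=0.9400
    cross y-line → (4,5), t=1.3625
    cross y-line → (4,6), t=2.5172
    cross x-line → (3,6), t=2.9400 (wall)
  → r_4 = 2.9400
beam 5: φ=45°, α=165°
  d=(-0.9659,0.2588)  start (5,3)  tX=0.4866 tY=0.6955  stride 1/|dx|=1.0353 1/|dy|=3.8637
    cross x-line → (4,3), t=0.4866
    cross y-line → (4,4), t=0.6955
    cross x-line → (3,4), t=1.5219
    cross x-line → (2,4), t=2.5571
    cross x-line → (1,4), t=3.5924
    cross y-line → (1,5), t=4.5592
    cross x-line → (0,5), t=4.6277 (wall)
  → r_5 = 4.6277
beam 6: φ=90°, α=210°
  d=(-0.8660,-0.5000)  start (5,3)  tX=0.5427 tY=1.6400  stride 1/|dx|=1.1547 1/|dy|=2.0000
    cross x-line → (4,3), t=0.5427
    cross y-line → (4,2), t=1.6400
    cross x-line → (3,2), t=1.6974
    cross x-line → (2,2), t=2.8521
    cross y-line → (2,1), t=3.6400
    cross x-line → (1,1), t=4.0068
    cross x-line → (0,1), t=5.1615 (wall)
  → r_6 = 5.1615
beam 7: φ=135°, α=255°
  d=(-0.2588,-0.9659)  start (5,3)  tX=1.8159 tY=0.8489  stride 1/|dx|=3.8637 1/|dy|=1.0353
    cross y-line → (5,2), t=0.8489
    cross x-line → (4,2), t=1.8159
    cross y-line → (4,1), t=1.8842
    cross y-line → (4,0), t=2.9195 (wall)
  → r_7 = 2.9195

ranges = [0.5487, 0.6120, 2.0478, 2.9400, 4.6277, 5.1615, 2.9195]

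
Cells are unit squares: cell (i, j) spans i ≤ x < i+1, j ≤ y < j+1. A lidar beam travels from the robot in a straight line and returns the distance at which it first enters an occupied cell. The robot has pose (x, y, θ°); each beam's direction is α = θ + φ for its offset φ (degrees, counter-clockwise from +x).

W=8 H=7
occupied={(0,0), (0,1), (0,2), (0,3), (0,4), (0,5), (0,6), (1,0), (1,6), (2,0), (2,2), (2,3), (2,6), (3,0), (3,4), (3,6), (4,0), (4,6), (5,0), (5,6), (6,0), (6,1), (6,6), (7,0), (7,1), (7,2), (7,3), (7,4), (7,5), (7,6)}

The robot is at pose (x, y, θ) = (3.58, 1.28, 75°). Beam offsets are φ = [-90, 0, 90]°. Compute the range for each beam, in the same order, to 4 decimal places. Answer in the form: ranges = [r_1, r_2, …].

beam 1: φ=-90°, α=345°
  dir = (cos 345°, sin 345°) = (0.9659, -0.2588); from cell (3,1)
  next x-line at t=0.4348, next y-line at t=1.0818; Δt_x=1.0353, Δt_y=3.8637
    x: enter (4,1) at t=0.4348
    y: enter (4,0) at t=1.0818 ← occupied
  → r_1 = 1.0818
beam 2: φ=0°, α=75°
  dir = (cos 75°, sin 75°) = (0.2588, 0.9659); from cell (3,1)
  next x-line at t=1.6228, next y-line at t=0.7454; Δt_x=3.8637, Δt_y=1.0353
    y: enter (3,2) at t=0.7454
    x: enter (4,2) at t=1.6228
    y: enter (4,3) at t=1.7807
    y: enter (4,4) at t=2.8160
    y: enter (4,5) at t=3.8512
    y: enter (4,6) at t=4.8865 ← occupied
  → r_2 = 4.8865
beam 3: φ=90°, α=165°
  dir = (cos 165°, sin 165°) = (-0.9659, 0.2588); from cell (3,1)
  next x-line at t=0.6005, next y-line at t=2.7819; Δt_x=1.0353, Δt_y=3.8637
    x: enter (2,1) at t=0.6005
    x: enter (1,1) at t=1.6357
    x: enter (0,1) at t=2.6710 ← occupied
  → r_3 = 2.6710

ranges = [1.0818, 4.8865, 2.6710]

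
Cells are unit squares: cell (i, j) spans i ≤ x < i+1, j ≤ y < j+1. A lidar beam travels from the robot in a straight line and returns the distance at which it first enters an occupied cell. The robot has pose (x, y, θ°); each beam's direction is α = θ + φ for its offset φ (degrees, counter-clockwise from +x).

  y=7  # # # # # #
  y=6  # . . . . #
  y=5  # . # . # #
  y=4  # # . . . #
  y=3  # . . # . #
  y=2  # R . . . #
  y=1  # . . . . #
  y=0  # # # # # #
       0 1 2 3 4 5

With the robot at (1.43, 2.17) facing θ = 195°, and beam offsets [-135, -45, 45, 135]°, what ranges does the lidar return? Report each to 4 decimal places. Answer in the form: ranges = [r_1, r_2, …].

beam 1: φ=-135°, α=60°
  direction (0.5000, 0.8660); cell (1,2); t to first gridline: x 1.1400, y 0.9584 (then +2.0000 / +1.1547)
    (1,3) via y @ 0.9584
    (2,3) via x @ 1.1400
    (2,4) via y @ 2.1131
    (3,4) via x @ 3.1400
    (3,5) via y @ 3.2678
    (3,6) via y @ 4.4225
    (4,6) via x @ 5.1400
    (4,7) via y @ 5.5772  # hit
  → r_1 = 5.5772
beam 2: φ=-45°, α=150°
  direction (-0.8660, 0.5000); cell (1,2); t to first gridline: x 0.4965, y 1.6600 (then +1.1547 / +2.0000)
    (0,2) via x @ 0.4965  # hit
  → r_2 = 0.4965
beam 3: φ=45°, α=240°
  direction (-0.5000, -0.8660); cell (1,2); t to first gridline: x 0.8600, y 0.1963 (then +2.0000 / +1.1547)
    (1,1) via y @ 0.1963
    (0,1) via x @ 0.8600  # hit
  → r_3 = 0.8600
beam 4: φ=135°, α=330°
  direction (0.8660, -0.5000); cell (1,2); t to first gridline: x 0.6582, y 0.3400 (then +1.1547 / +2.0000)
    (1,1) via y @ 0.3400
    (2,1) via x @ 0.6582
    (3,1) via x @ 1.8129
    (3,0) via y @ 2.3400  # hit
  → r_4 = 2.3400

ranges = [5.5772, 0.4965, 0.8600, 2.3400]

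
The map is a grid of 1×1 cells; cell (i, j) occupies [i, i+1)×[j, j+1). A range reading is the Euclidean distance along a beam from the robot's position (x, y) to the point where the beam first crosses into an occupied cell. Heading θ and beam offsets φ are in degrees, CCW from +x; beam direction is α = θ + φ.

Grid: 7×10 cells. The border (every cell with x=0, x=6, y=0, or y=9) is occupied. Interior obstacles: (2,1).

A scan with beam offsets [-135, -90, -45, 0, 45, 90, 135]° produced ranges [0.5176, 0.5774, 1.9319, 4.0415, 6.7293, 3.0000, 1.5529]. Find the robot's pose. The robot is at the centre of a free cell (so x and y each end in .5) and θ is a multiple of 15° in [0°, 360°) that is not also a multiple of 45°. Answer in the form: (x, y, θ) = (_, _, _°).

Candidates: 39 free-cell centres × 16 headings = 624 poses. Raycast each; keep the one whose scan matches to 4 dp.
  (3.5, 2.5, 120°): beam 1 = 2.5882 ≠ 0.5176 ✗
  (1.5, 3.5, 240°): beam 1 = 1.9319 ≠ 0.5176 ✗
  (3.5, 7.5, 285°): beam 1 = 2.8868 ≠ 0.5176 ✗
  (1.5, 1.5, 165°): beam 1 = 0.5774 ≠ 0.5176 ✗
  …
  (4.5, 8.5, 210°): r_1=0.5176, r_2=0.5774, r_3=1.9319, r_4=4.0415, r_5=6.7293, r_6=3.0000, r_7=1.5529 — all match ✓
Only this pose fits every beam.

(x, y, θ) = (4.5, 8.5, 210°)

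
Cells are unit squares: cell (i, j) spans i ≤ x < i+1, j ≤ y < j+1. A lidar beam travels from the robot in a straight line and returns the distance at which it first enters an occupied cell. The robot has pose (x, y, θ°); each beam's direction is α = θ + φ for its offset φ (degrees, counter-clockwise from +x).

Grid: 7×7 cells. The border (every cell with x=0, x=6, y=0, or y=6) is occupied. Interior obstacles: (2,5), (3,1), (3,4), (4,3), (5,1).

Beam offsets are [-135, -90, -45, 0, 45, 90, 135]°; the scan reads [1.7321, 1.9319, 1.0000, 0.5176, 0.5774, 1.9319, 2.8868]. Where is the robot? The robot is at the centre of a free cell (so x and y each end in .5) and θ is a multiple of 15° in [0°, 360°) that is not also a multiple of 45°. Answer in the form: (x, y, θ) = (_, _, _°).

(x, y, θ) = (1.5, 3.5, 165°)

Candidates: 20 free-cell centres × 16 headings = 320 poses. Raycast each; keep the one whose scan matches to 4 dp.
  (3.5, 2.5, 60°): beam 1 = 0.5176 ≠ 1.7321 ✗
  (2.5, 3.5, 30°): beam 1 = 2.5882 ≠ 1.7321 ✗
  (1.5, 4.5, 195°): beam 1 = 1.0000 ≠ 1.7321 ✗
  (4.5, 1.5, 210°): beam 1 = 1.5529 ≠ 1.7321 ✗
  …
  (1.5, 3.5, 165°): r_1=1.7321, r_2=1.9319, r_3=1.0000, r_4=0.5176, r_5=0.5774, r_6=1.9319, r_7=2.8868 — all match ✓
Only this pose fits every beam.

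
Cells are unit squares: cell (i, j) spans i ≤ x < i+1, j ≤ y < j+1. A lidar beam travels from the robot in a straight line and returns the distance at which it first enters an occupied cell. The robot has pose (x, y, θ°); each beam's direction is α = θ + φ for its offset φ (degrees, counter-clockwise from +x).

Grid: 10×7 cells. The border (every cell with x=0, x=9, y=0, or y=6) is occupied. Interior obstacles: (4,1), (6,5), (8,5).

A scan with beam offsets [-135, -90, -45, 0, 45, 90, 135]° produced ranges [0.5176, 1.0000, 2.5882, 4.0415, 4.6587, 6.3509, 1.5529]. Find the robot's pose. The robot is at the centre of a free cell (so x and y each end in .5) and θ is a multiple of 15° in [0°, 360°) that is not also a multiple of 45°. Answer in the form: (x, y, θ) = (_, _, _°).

(x, y, θ) = (6.5, 1.5, 60°)

The pose lattice has 37·16 = 592 candidates. Test each by forward raycasting.
  (2.5, 3.5, 75°): beam 1 = 2.8868 ≠ 0.5176 ✗
  (4.5, 4.5, 15°): beam 1 = 4.0415 ≠ 0.5176 ✗
  (6.5, 2.5, 255°): beam 1 = 4.0415 ≠ 0.5176 ✗
  (4.5, 5.5, 210°): beam 2 = 0.5774 ≠ 1.0000 ✗
  …
  (6.5, 1.5, 60°): r_1=0.5176, r_2=1.0000, r_3=2.5882, r_4=4.0415, r_5=4.6587, r_6=6.3509, r_7=1.5529 — all match ✓
Unique over the lattice → pose = (6.5, 1.5, 60°).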